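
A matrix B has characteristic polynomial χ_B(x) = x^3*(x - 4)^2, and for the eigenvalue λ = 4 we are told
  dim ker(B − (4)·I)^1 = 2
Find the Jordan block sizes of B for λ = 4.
Block sizes for λ = 4: [1, 1]

From the dimensions of kernels of powers, the number of Jordan blocks of size at least j is d_j − d_{j−1} where d_j = dim ker(N^j) (with d_0 = 0). Computing the differences gives [2].
The number of blocks of size exactly k is (#blocks of size ≥ k) − (#blocks of size ≥ k + 1), so the partition is: 2 block(s) of size 1.
In nonincreasing order the block sizes are [1, 1].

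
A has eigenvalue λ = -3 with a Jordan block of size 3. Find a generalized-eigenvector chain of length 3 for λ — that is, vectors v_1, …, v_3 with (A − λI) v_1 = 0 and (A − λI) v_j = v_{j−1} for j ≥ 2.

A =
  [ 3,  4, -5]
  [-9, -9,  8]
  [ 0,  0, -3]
A Jordan chain for λ = -3 of length 3:
v_1 = (2, -3, 0)ᵀ
v_2 = (-5, 8, 0)ᵀ
v_3 = (0, 0, 1)ᵀ

Let N = A − (-3)·I. We want v_3 with N^3 v_3 = 0 but N^2 v_3 ≠ 0; then v_{j-1} := N · v_j for j = 3, …, 2.

Pick v_3 = (0, 0, 1)ᵀ.
Then v_2 = N · v_3 = (-5, 8, 0)ᵀ.
Then v_1 = N · v_2 = (2, -3, 0)ᵀ.

Sanity check: (A − (-3)·I) v_1 = (0, 0, 0)ᵀ = 0. ✓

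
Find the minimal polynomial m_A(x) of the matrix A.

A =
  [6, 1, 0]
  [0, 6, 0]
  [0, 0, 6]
x^2 - 12*x + 36

The characteristic polynomial is χ_A(x) = (x - 6)^3, so the eigenvalues are known. The minimal polynomial is
  m_A(x) = Π_λ (x − λ)^{k_λ}
where k_λ is the size of the *largest* Jordan block for λ (equivalently, the smallest k with (A − λI)^k v = 0 for every generalised eigenvector v of λ).

  λ = 6: largest Jordan block has size 2, contributing (x − 6)^2

So m_A(x) = (x - 6)^2 = x^2 - 12*x + 36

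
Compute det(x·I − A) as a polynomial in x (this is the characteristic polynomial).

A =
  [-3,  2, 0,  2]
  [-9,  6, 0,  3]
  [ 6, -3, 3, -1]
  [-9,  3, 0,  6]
x^4 - 12*x^3 + 54*x^2 - 108*x + 81

Expanding det(x·I − A) (e.g. by cofactor expansion or by noting that A is similar to its Jordan form J, which has the same characteristic polynomial as A) gives
  χ_A(x) = x^4 - 12*x^3 + 54*x^2 - 108*x + 81
which factors as (x - 3)^4. The eigenvalues (with algebraic multiplicities) are λ = 3 with multiplicity 4.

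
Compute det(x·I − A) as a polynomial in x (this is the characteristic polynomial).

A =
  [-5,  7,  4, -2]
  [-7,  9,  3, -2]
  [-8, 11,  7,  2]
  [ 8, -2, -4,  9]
x^4 - 20*x^3 + 150*x^2 - 500*x + 625

Expanding det(x·I − A) (e.g. by cofactor expansion or by noting that A is similar to its Jordan form J, which has the same characteristic polynomial as A) gives
  χ_A(x) = x^4 - 20*x^3 + 150*x^2 - 500*x + 625
which factors as (x - 5)^4. The eigenvalues (with algebraic multiplicities) are λ = 5 with multiplicity 4.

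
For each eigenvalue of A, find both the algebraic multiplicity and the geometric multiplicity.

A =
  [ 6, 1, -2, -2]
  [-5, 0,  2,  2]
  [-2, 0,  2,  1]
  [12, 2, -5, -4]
λ = 1: alg = 4, geom = 2

Step 1 — factor the characteristic polynomial to read off the algebraic multiplicities:
  χ_A(x) = (x - 1)^4

Step 2 — compute geometric multiplicities via the rank-nullity identity g(λ) = n − rank(A − λI):
  rank(A − (1)·I) = 2, so dim ker(A − (1)·I) = n − 2 = 2

Summary:
  λ = 1: algebraic multiplicity = 4, geometric multiplicity = 2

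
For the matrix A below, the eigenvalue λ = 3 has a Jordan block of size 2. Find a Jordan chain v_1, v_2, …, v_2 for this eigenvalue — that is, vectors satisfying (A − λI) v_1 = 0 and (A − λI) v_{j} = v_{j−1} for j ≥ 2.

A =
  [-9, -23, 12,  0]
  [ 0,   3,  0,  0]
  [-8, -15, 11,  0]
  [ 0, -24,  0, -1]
A Jordan chain for λ = 3 of length 2:
v_1 = (-1, 0, -1, 0)ᵀ
v_2 = (2, -1, 0, 6)ᵀ

Let N = A − (3)·I. We want v_2 with N^2 v_2 = 0 but N^1 v_2 ≠ 0; then v_{j-1} := N · v_j for j = 2, …, 2.

Pick v_2 = (2, -1, 0, 6)ᵀ.
Then v_1 = N · v_2 = (-1, 0, -1, 0)ᵀ.

Sanity check: (A − (3)·I) v_1 = (0, 0, 0, 0)ᵀ = 0. ✓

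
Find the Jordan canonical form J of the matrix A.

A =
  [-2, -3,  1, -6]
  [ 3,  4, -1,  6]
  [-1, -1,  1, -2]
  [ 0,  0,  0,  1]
J_3(1) ⊕ J_1(1)

The characteristic polynomial is
  det(x·I − A) = x^4 - 4*x^3 + 6*x^2 - 4*x + 1 = (x - 1)^4

Eigenvalues and multiplicities (the geometric multiplicity of λ is n − rank(A − λI), which equals the number of Jordan blocks for λ):
  λ = 1: algebraic multiplicity = 4, geometric multiplicity = 2

Determining the block sizes for each eigenvalue:
  λ = 1: with am = 4 and gm = 2, the partition is not yet determined (e.g. several partitions of 4 into 2 parts exist). Let N = A − (1)·I. Computing rank(N^1) = 2, rank(N^2) = 1, rank(N^3) = 0; the number of blocks of size ≥ j is rank(N^{j−1}) − rank(N^j), giving [2, 1, 1]. So we have 1 block(s) of size 3, 1 block(s) of size 1 → block sizes [3, 1]

Assembling the blocks gives a Jordan form
J =
  [1, 1, 0, 0]
  [0, 1, 1, 0]
  [0, 0, 1, 0]
  [0, 0, 0, 1]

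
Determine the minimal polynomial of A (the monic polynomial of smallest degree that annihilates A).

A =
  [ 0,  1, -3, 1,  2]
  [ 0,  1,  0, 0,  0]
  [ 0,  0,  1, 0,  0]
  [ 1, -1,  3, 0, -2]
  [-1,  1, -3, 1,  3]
x^2 - 2*x + 1

The characteristic polynomial is χ_A(x) = (x - 1)^5, so the eigenvalues are known. The minimal polynomial is
  m_A(x) = Π_λ (x − λ)^{k_λ}
where k_λ is the size of the *largest* Jordan block for λ (equivalently, the smallest k with (A − λI)^k v = 0 for every generalised eigenvector v of λ).

  λ = 1: largest Jordan block has size 2, contributing (x − 1)^2

So m_A(x) = (x - 1)^2 = x^2 - 2*x + 1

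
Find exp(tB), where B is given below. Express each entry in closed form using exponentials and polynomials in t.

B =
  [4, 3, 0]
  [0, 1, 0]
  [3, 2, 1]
e^{tB} =
  [exp(4*t), exp(4*t) - exp(t), 0]
  [0, exp(t), 0]
  [exp(4*t) - exp(t), -t*exp(t) + exp(4*t) - exp(t), exp(t)]

Strategy: write B = P · J · P⁻¹ where J is a Jordan canonical form, so e^{tB} = P · e^{tJ} · P⁻¹, and e^{tJ} can be computed block-by-block.

B has Jordan form
J =
  [1, 1, 0]
  [0, 1, 0]
  [0, 0, 4]
(up to reordering of blocks).

Per-block formulas:
  For a 2×2 Jordan block J_2(1): exp(t · J_2(1)) = e^(1t)·(I + t·N), where N is the 2×2 nilpotent shift.
  For a 1×1 block at λ = 4: exp(t · [4]) = [e^(4t)].

After assembling e^{tJ} and conjugating by P, we get:

e^{tB} =
  [exp(4*t), exp(4*t) - exp(t), 0]
  [0, exp(t), 0]
  [exp(4*t) - exp(t), -t*exp(t) + exp(4*t) - exp(t), exp(t)]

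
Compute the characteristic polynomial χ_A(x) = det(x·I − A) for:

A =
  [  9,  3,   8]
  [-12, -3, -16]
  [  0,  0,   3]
x^3 - 9*x^2 + 27*x - 27

Expanding det(x·I − A) (e.g. by cofactor expansion or by noting that A is similar to its Jordan form J, which has the same characteristic polynomial as A) gives
  χ_A(x) = x^3 - 9*x^2 + 27*x - 27
which factors as (x - 3)^3. The eigenvalues (with algebraic multiplicities) are λ = 3 with multiplicity 3.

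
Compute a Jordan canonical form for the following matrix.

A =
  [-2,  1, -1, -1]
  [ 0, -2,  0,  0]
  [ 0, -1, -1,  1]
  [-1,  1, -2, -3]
J_3(-2) ⊕ J_1(-2)

The characteristic polynomial is
  det(x·I − A) = x^4 + 8*x^3 + 24*x^2 + 32*x + 16 = (x + 2)^4

Eigenvalues and multiplicities (the geometric multiplicity of λ is n − rank(A − λI), which equals the number of Jordan blocks for λ):
  λ = -2: algebraic multiplicity = 4, geometric multiplicity = 2

Determining the block sizes for each eigenvalue:
  λ = -2: with am = 4 and gm = 2, the partition is not yet determined (e.g. several partitions of 4 into 2 parts exist). Let N = A − (-2)·I. Computing rank(N^1) = 2, rank(N^2) = 1, rank(N^3) = 0; the number of blocks of size ≥ j is rank(N^{j−1}) − rank(N^j), giving [2, 1, 1]. So we have 1 block(s) of size 3, 1 block(s) of size 1 → block sizes [3, 1]

Assembling the blocks gives a Jordan form
J =
  [-2,  1,  0,  0]
  [ 0, -2,  1,  0]
  [ 0,  0, -2,  0]
  [ 0,  0,  0, -2]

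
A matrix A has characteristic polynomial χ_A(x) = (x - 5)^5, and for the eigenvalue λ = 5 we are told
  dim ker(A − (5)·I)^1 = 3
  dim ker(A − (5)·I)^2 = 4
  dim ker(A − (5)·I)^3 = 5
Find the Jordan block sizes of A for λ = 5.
Block sizes for λ = 5: [3, 1, 1]

From the dimensions of kernels of powers, the number of Jordan blocks of size at least j is d_j − d_{j−1} where d_j = dim ker(N^j) (with d_0 = 0). Computing the differences gives [3, 1, 1].
The number of blocks of size exactly k is (#blocks of size ≥ k) − (#blocks of size ≥ k + 1), so the partition is: 2 block(s) of size 1, 1 block(s) of size 3.
In nonincreasing order the block sizes are [3, 1, 1].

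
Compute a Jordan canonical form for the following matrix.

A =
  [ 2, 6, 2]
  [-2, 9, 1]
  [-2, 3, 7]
J_2(6) ⊕ J_1(6)

The characteristic polynomial is
  det(x·I − A) = x^3 - 18*x^2 + 108*x - 216 = (x - 6)^3

Eigenvalues and multiplicities (the geometric multiplicity of λ is n − rank(A − λI), which equals the number of Jordan blocks for λ):
  λ = 6: algebraic multiplicity = 3, geometric multiplicity = 2

Determining the block sizes for each eigenvalue:
  λ = 6: 2 blocks summing to 3 forces exactly one block of size 2 and the rest size 1 → block sizes [2, 1]

Assembling the blocks gives a Jordan form
J =
  [6, 1, 0]
  [0, 6, 0]
  [0, 0, 6]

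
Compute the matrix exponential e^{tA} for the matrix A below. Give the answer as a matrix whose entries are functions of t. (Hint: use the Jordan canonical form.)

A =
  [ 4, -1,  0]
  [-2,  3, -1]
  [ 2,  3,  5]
e^{tA} =
  [t^2*exp(4*t) + exp(4*t), t^2*exp(4*t)/2 - t*exp(4*t), t^2*exp(4*t)/2]
  [-2*t*exp(4*t), -t*exp(4*t) + exp(4*t), -t*exp(4*t)]
  [-2*t^2*exp(4*t) + 2*t*exp(4*t), -t^2*exp(4*t) + 3*t*exp(4*t), -t^2*exp(4*t) + t*exp(4*t) + exp(4*t)]

Strategy: write A = P · J · P⁻¹ where J is a Jordan canonical form, so e^{tA} = P · e^{tJ} · P⁻¹, and e^{tJ} can be computed block-by-block.

A has Jordan form
J =
  [4, 1, 0]
  [0, 4, 1]
  [0, 0, 4]
(up to reordering of blocks).

Per-block formulas:
  For a 3×3 Jordan block J_3(4): exp(t · J_3(4)) = e^(4t)·(I + t·N + (t^2/2)·N^2), where N is the 3×3 nilpotent shift.

After assembling e^{tJ} and conjugating by P, we get:

e^{tA} =
  [t^2*exp(4*t) + exp(4*t), t^2*exp(4*t)/2 - t*exp(4*t), t^2*exp(4*t)/2]
  [-2*t*exp(4*t), -t*exp(4*t) + exp(4*t), -t*exp(4*t)]
  [-2*t^2*exp(4*t) + 2*t*exp(4*t), -t^2*exp(4*t) + 3*t*exp(4*t), -t^2*exp(4*t) + t*exp(4*t) + exp(4*t)]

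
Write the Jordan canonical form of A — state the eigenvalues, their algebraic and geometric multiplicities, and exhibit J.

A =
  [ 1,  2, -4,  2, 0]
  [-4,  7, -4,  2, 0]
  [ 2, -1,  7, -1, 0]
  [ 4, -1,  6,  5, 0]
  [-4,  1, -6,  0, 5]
J_3(5) ⊕ J_1(5) ⊕ J_1(5)

The characteristic polynomial is
  det(x·I − A) = x^5 - 25*x^4 + 250*x^3 - 1250*x^2 + 3125*x - 3125 = (x - 5)^5

Eigenvalues and multiplicities (the geometric multiplicity of λ is n − rank(A − λI), which equals the number of Jordan blocks for λ):
  λ = 5: algebraic multiplicity = 5, geometric multiplicity = 3

Determining the block sizes for each eigenvalue:
  λ = 5: with am = 5 and gm = 3, the partition is not yet determined (e.g. several partitions of 5 into 3 parts exist). Let N = A − (5)·I. Computing rank(N^1) = 2, rank(N^2) = 1, rank(N^3) = 0; the number of blocks of size ≥ j is rank(N^{j−1}) − rank(N^j), giving [3, 1, 1]. So we have 1 block(s) of size 3, 2 block(s) of size 1 → block sizes [3, 1, 1]

Assembling the blocks gives a Jordan form
J =
  [5, 1, 0, 0, 0]
  [0, 5, 1, 0, 0]
  [0, 0, 5, 0, 0]
  [0, 0, 0, 5, 0]
  [0, 0, 0, 0, 5]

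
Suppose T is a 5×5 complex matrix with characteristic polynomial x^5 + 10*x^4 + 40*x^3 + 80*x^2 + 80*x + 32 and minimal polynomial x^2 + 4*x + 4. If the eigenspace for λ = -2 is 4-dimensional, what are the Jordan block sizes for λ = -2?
Block sizes for λ = -2: [2, 1, 1, 1]

Step 1 — from the characteristic polynomial, algebraic multiplicity of λ = -2 is 5. From dim ker(T − (-2)·I) = 4, there are exactly 4 Jordan blocks for λ = -2.
Step 2 — from the minimal polynomial, the factor (x + 2)^2 tells us the largest block for λ = -2 has size 2.
Step 3 — with total size 5, 4 blocks, and largest block 2, the block sizes (in nonincreasing order) are [2, 1, 1, 1].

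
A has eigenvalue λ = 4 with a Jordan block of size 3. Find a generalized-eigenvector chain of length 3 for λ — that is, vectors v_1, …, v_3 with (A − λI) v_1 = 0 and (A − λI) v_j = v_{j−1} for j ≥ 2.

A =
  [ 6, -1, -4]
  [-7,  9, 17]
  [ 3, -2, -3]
A Jordan chain for λ = 4 of length 3:
v_1 = (-1, 2, -1)ᵀ
v_2 = (2, -7, 3)ᵀ
v_3 = (1, 0, 0)ᵀ

Let N = A − (4)·I. We want v_3 with N^3 v_3 = 0 but N^2 v_3 ≠ 0; then v_{j-1} := N · v_j for j = 3, …, 2.

Pick v_3 = (1, 0, 0)ᵀ.
Then v_2 = N · v_3 = (2, -7, 3)ᵀ.
Then v_1 = N · v_2 = (-1, 2, -1)ᵀ.

Sanity check: (A − (4)·I) v_1 = (0, 0, 0)ᵀ = 0. ✓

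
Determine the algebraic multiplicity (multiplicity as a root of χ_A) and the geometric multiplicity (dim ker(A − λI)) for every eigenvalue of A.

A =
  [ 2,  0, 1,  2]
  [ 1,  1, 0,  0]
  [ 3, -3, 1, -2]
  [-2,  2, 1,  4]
λ = 2: alg = 4, geom = 2

Step 1 — factor the characteristic polynomial to read off the algebraic multiplicities:
  χ_A(x) = (x - 2)^4

Step 2 — compute geometric multiplicities via the rank-nullity identity g(λ) = n − rank(A − λI):
  rank(A − (2)·I) = 2, so dim ker(A − (2)·I) = n − 2 = 2

Summary:
  λ = 2: algebraic multiplicity = 4, geometric multiplicity = 2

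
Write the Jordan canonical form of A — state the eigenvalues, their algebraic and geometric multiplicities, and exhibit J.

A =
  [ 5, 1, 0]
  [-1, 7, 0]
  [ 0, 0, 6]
J_2(6) ⊕ J_1(6)

The characteristic polynomial is
  det(x·I − A) = x^3 - 18*x^2 + 108*x - 216 = (x - 6)^3

Eigenvalues and multiplicities (the geometric multiplicity of λ is n − rank(A − λI), which equals the number of Jordan blocks for λ):
  λ = 6: algebraic multiplicity = 3, geometric multiplicity = 2

Determining the block sizes for each eigenvalue:
  λ = 6: 2 blocks summing to 3 forces exactly one block of size 2 and the rest size 1 → block sizes [2, 1]

Assembling the blocks gives a Jordan form
J =
  [6, 1, 0]
  [0, 6, 0]
  [0, 0, 6]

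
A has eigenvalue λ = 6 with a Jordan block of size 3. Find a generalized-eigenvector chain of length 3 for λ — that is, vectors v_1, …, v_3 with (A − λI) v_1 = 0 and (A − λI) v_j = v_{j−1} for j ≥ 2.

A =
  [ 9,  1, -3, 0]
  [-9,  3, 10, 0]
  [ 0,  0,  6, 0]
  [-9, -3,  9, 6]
A Jordan chain for λ = 6 of length 3:
v_1 = (1, -3, 0, -3)ᵀ
v_2 = (-3, 10, 0, 9)ᵀ
v_3 = (0, 0, 1, 0)ᵀ

Let N = A − (6)·I. We want v_3 with N^3 v_3 = 0 but N^2 v_3 ≠ 0; then v_{j-1} := N · v_j for j = 3, …, 2.

Pick v_3 = (0, 0, 1, 0)ᵀ.
Then v_2 = N · v_3 = (-3, 10, 0, 9)ᵀ.
Then v_1 = N · v_2 = (1, -3, 0, -3)ᵀ.

Sanity check: (A − (6)·I) v_1 = (0, 0, 0, 0)ᵀ = 0. ✓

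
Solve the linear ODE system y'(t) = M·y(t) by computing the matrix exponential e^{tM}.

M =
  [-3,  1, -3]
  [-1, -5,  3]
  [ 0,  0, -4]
e^{tM} =
  [t*exp(-4*t) + exp(-4*t), t*exp(-4*t), -3*t*exp(-4*t)]
  [-t*exp(-4*t), -t*exp(-4*t) + exp(-4*t), 3*t*exp(-4*t)]
  [0, 0, exp(-4*t)]

Strategy: write M = P · J · P⁻¹ where J is a Jordan canonical form, so e^{tM} = P · e^{tJ} · P⁻¹, and e^{tJ} can be computed block-by-block.

M has Jordan form
J =
  [-4,  1,  0]
  [ 0, -4,  0]
  [ 0,  0, -4]
(up to reordering of blocks).

Per-block formulas:
  For a 1×1 block at λ = -4: exp(t · [-4]) = [e^(-4t)].
  For a 2×2 Jordan block J_2(-4): exp(t · J_2(-4)) = e^(-4t)·(I + t·N), where N is the 2×2 nilpotent shift.

After assembling e^{tJ} and conjugating by P, we get:

e^{tM} =
  [t*exp(-4*t) + exp(-4*t), t*exp(-4*t), -3*t*exp(-4*t)]
  [-t*exp(-4*t), -t*exp(-4*t) + exp(-4*t), 3*t*exp(-4*t)]
  [0, 0, exp(-4*t)]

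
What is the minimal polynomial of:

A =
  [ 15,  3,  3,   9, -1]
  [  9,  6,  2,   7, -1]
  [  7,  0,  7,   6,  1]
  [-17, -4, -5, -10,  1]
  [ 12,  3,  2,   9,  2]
x^3 - 12*x^2 + 48*x - 64

The characteristic polynomial is χ_A(x) = (x - 4)^5, so the eigenvalues are known. The minimal polynomial is
  m_A(x) = Π_λ (x − λ)^{k_λ}
where k_λ is the size of the *largest* Jordan block for λ (equivalently, the smallest k with (A − λI)^k v = 0 for every generalised eigenvector v of λ).

  λ = 4: largest Jordan block has size 3, contributing (x − 4)^3

So m_A(x) = (x - 4)^3 = x^3 - 12*x^2 + 48*x - 64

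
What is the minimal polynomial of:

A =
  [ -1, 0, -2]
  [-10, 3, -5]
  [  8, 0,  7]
x^2 - 6*x + 9

The characteristic polynomial is χ_A(x) = (x - 3)^3, so the eigenvalues are known. The minimal polynomial is
  m_A(x) = Π_λ (x − λ)^{k_λ}
where k_λ is the size of the *largest* Jordan block for λ (equivalently, the smallest k with (A − λI)^k v = 0 for every generalised eigenvector v of λ).

  λ = 3: largest Jordan block has size 2, contributing (x − 3)^2

So m_A(x) = (x - 3)^2 = x^2 - 6*x + 9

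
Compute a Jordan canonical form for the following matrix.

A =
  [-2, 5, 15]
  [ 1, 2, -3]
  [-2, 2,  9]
J_2(3) ⊕ J_1(3)

The characteristic polynomial is
  det(x·I − A) = x^3 - 9*x^2 + 27*x - 27 = (x - 3)^3

Eigenvalues and multiplicities (the geometric multiplicity of λ is n − rank(A − λI), which equals the number of Jordan blocks for λ):
  λ = 3: algebraic multiplicity = 3, geometric multiplicity = 2

Determining the block sizes for each eigenvalue:
  λ = 3: 2 blocks summing to 3 forces exactly one block of size 2 and the rest size 1 → block sizes [2, 1]

Assembling the blocks gives a Jordan form
J =
  [3, 1, 0]
  [0, 3, 0]
  [0, 0, 3]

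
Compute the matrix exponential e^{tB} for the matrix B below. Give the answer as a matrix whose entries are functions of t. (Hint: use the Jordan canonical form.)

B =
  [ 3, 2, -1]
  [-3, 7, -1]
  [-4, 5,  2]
e^{tB} =
  [-t^2*exp(4*t)/2 - t*exp(4*t) + exp(4*t), -t^2*exp(4*t)/2 + 2*t*exp(4*t), t^2*exp(4*t)/2 - t*exp(4*t)]
  [-t^2*exp(4*t) - 3*t*exp(4*t), -t^2*exp(4*t) + 3*t*exp(4*t) + exp(4*t), t^2*exp(4*t) - t*exp(4*t)]
  [-3*t^2*exp(4*t)/2 - 4*t*exp(4*t), -3*t^2*exp(4*t)/2 + 5*t*exp(4*t), 3*t^2*exp(4*t)/2 - 2*t*exp(4*t) + exp(4*t)]

Strategy: write B = P · J · P⁻¹ where J is a Jordan canonical form, so e^{tB} = P · e^{tJ} · P⁻¹, and e^{tJ} can be computed block-by-block.

B has Jordan form
J =
  [4, 1, 0]
  [0, 4, 1]
  [0, 0, 4]
(up to reordering of blocks).

Per-block formulas:
  For a 3×3 Jordan block J_3(4): exp(t · J_3(4)) = e^(4t)·(I + t·N + (t^2/2)·N^2), where N is the 3×3 nilpotent shift.

After assembling e^{tJ} and conjugating by P, we get:

e^{tB} =
  [-t^2*exp(4*t)/2 - t*exp(4*t) + exp(4*t), -t^2*exp(4*t)/2 + 2*t*exp(4*t), t^2*exp(4*t)/2 - t*exp(4*t)]
  [-t^2*exp(4*t) - 3*t*exp(4*t), -t^2*exp(4*t) + 3*t*exp(4*t) + exp(4*t), t^2*exp(4*t) - t*exp(4*t)]
  [-3*t^2*exp(4*t)/2 - 4*t*exp(4*t), -3*t^2*exp(4*t)/2 + 5*t*exp(4*t), 3*t^2*exp(4*t)/2 - 2*t*exp(4*t) + exp(4*t)]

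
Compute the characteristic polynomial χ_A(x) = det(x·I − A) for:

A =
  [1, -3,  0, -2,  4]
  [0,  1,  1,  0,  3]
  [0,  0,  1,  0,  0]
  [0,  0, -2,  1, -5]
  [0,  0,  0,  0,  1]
x^5 - 5*x^4 + 10*x^3 - 10*x^2 + 5*x - 1

Expanding det(x·I − A) (e.g. by cofactor expansion or by noting that A is similar to its Jordan form J, which has the same characteristic polynomial as A) gives
  χ_A(x) = x^5 - 5*x^4 + 10*x^3 - 10*x^2 + 5*x - 1
which factors as (x - 1)^5. The eigenvalues (with algebraic multiplicities) are λ = 1 with multiplicity 5.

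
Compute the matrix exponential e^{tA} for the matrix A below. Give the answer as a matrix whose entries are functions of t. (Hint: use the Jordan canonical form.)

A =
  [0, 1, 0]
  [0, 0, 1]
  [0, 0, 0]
e^{tA} =
  [1, t, t^2/2]
  [0, 1, t]
  [0, 0, 1]

Strategy: write A = P · J · P⁻¹ where J is a Jordan canonical form, so e^{tA} = P · e^{tJ} · P⁻¹, and e^{tJ} can be computed block-by-block.

A has Jordan form
J =
  [0, 1, 0]
  [0, 0, 1]
  [0, 0, 0]
(up to reordering of blocks).

Per-block formulas:
  For a 3×3 Jordan block J_3(0): exp(t · J_3(0)) = e^(0t)·(I + t·N + (t^2/2)·N^2), where N is the 3×3 nilpotent shift.

After assembling e^{tJ} and conjugating by P, we get:

e^{tA} =
  [1, t, t^2/2]
  [0, 1, t]
  [0, 0, 1]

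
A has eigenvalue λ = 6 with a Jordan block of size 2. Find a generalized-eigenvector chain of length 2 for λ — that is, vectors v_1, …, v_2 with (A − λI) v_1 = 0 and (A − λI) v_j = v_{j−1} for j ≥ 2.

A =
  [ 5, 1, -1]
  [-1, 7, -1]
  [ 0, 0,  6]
A Jordan chain for λ = 6 of length 2:
v_1 = (-1, -1, 0)ᵀ
v_2 = (1, 0, 0)ᵀ

Let N = A − (6)·I. We want v_2 with N^2 v_2 = 0 but N^1 v_2 ≠ 0; then v_{j-1} := N · v_j for j = 2, …, 2.

Pick v_2 = (1, 0, 0)ᵀ.
Then v_1 = N · v_2 = (-1, -1, 0)ᵀ.

Sanity check: (A − (6)·I) v_1 = (0, 0, 0)ᵀ = 0. ✓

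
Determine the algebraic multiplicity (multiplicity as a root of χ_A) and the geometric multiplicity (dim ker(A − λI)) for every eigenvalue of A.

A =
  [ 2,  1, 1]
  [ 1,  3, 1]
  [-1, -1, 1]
λ = 2: alg = 3, geom = 1

Step 1 — factor the characteristic polynomial to read off the algebraic multiplicities:
  χ_A(x) = (x - 2)^3

Step 2 — compute geometric multiplicities via the rank-nullity identity g(λ) = n − rank(A − λI):
  rank(A − (2)·I) = 2, so dim ker(A − (2)·I) = n − 2 = 1

Summary:
  λ = 2: algebraic multiplicity = 3, geometric multiplicity = 1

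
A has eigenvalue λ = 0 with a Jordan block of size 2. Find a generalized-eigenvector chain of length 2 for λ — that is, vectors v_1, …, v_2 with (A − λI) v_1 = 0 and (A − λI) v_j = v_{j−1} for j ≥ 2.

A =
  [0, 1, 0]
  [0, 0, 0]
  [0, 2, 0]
A Jordan chain for λ = 0 of length 2:
v_1 = (1, 0, 2)ᵀ
v_2 = (0, 1, 0)ᵀ

Let N = A − (0)·I. We want v_2 with N^2 v_2 = 0 but N^1 v_2 ≠ 0; then v_{j-1} := N · v_j for j = 2, …, 2.

Pick v_2 = (0, 1, 0)ᵀ.
Then v_1 = N · v_2 = (1, 0, 2)ᵀ.

Sanity check: (A − (0)·I) v_1 = (0, 0, 0)ᵀ = 0. ✓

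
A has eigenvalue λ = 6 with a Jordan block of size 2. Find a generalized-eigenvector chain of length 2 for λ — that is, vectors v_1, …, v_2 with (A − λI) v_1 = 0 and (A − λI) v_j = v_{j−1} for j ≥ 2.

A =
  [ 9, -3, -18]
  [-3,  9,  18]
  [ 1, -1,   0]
A Jordan chain for λ = 6 of length 2:
v_1 = (3, -3, 1)ᵀ
v_2 = (1, 0, 0)ᵀ

Let N = A − (6)·I. We want v_2 with N^2 v_2 = 0 but N^1 v_2 ≠ 0; then v_{j-1} := N · v_j for j = 2, …, 2.

Pick v_2 = (1, 0, 0)ᵀ.
Then v_1 = N · v_2 = (3, -3, 1)ᵀ.

Sanity check: (A − (6)·I) v_1 = (0, 0, 0)ᵀ = 0. ✓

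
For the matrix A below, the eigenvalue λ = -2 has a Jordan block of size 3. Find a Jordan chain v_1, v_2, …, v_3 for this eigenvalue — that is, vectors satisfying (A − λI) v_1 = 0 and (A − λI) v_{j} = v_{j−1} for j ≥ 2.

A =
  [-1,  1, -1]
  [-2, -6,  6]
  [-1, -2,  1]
A Jordan chain for λ = -2 of length 3:
v_1 = (-1, 2, 1)ᵀ
v_2 = (1, -4, -2)ᵀ
v_3 = (0, 1, 0)ᵀ

Let N = A − (-2)·I. We want v_3 with N^3 v_3 = 0 but N^2 v_3 ≠ 0; then v_{j-1} := N · v_j for j = 3, …, 2.

Pick v_3 = (0, 1, 0)ᵀ.
Then v_2 = N · v_3 = (1, -4, -2)ᵀ.
Then v_1 = N · v_2 = (-1, 2, 1)ᵀ.

Sanity check: (A − (-2)·I) v_1 = (0, 0, 0)ᵀ = 0. ✓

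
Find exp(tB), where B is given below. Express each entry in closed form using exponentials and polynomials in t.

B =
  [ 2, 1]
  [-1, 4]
e^{tB} =
  [-t*exp(3*t) + exp(3*t), t*exp(3*t)]
  [-t*exp(3*t), t*exp(3*t) + exp(3*t)]

Strategy: write B = P · J · P⁻¹ where J is a Jordan canonical form, so e^{tB} = P · e^{tJ} · P⁻¹, and e^{tJ} can be computed block-by-block.

B has Jordan form
J =
  [3, 1]
  [0, 3]
(up to reordering of blocks).

Per-block formulas:
  For a 2×2 Jordan block J_2(3): exp(t · J_2(3)) = e^(3t)·(I + t·N), where N is the 2×2 nilpotent shift.

After assembling e^{tJ} and conjugating by P, we get:

e^{tB} =
  [-t*exp(3*t) + exp(3*t), t*exp(3*t)]
  [-t*exp(3*t), t*exp(3*t) + exp(3*t)]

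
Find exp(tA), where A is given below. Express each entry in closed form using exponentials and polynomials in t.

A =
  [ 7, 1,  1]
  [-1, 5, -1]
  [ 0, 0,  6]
e^{tA} =
  [t*exp(6*t) + exp(6*t), t*exp(6*t), t*exp(6*t)]
  [-t*exp(6*t), -t*exp(6*t) + exp(6*t), -t*exp(6*t)]
  [0, 0, exp(6*t)]

Strategy: write A = P · J · P⁻¹ where J is a Jordan canonical form, so e^{tA} = P · e^{tJ} · P⁻¹, and e^{tJ} can be computed block-by-block.

A has Jordan form
J =
  [6, 1, 0]
  [0, 6, 0]
  [0, 0, 6]
(up to reordering of blocks).

Per-block formulas:
  For a 1×1 block at λ = 6: exp(t · [6]) = [e^(6t)].
  For a 2×2 Jordan block J_2(6): exp(t · J_2(6)) = e^(6t)·(I + t·N), where N is the 2×2 nilpotent shift.

After assembling e^{tJ} and conjugating by P, we get:

e^{tA} =
  [t*exp(6*t) + exp(6*t), t*exp(6*t), t*exp(6*t)]
  [-t*exp(6*t), -t*exp(6*t) + exp(6*t), -t*exp(6*t)]
  [0, 0, exp(6*t)]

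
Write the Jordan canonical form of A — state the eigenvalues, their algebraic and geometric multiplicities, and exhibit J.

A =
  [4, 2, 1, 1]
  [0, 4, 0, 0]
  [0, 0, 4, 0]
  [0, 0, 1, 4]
J_3(4) ⊕ J_1(4)

The characteristic polynomial is
  det(x·I − A) = x^4 - 16*x^3 + 96*x^2 - 256*x + 256 = (x - 4)^4

Eigenvalues and multiplicities (the geometric multiplicity of λ is n − rank(A − λI), which equals the number of Jordan blocks for λ):
  λ = 4: algebraic multiplicity = 4, geometric multiplicity = 2

Determining the block sizes for each eigenvalue:
  λ = 4: with am = 4 and gm = 2, the partition is not yet determined (e.g. several partitions of 4 into 2 parts exist). Let N = A − (4)·I. Computing rank(N^1) = 2, rank(N^2) = 1, rank(N^3) = 0; the number of blocks of size ≥ j is rank(N^{j−1}) − rank(N^j), giving [2, 1, 1]. So we have 1 block(s) of size 3, 1 block(s) of size 1 → block sizes [3, 1]

Assembling the blocks gives a Jordan form
J =
  [4, 1, 0, 0]
  [0, 4, 1, 0]
  [0, 0, 4, 0]
  [0, 0, 0, 4]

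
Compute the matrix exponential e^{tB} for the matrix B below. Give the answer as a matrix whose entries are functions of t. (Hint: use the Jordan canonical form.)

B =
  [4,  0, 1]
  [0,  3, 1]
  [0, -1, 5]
e^{tB} =
  [exp(4*t), -t^2*exp(4*t)/2, t^2*exp(4*t)/2 + t*exp(4*t)]
  [0, -t*exp(4*t) + exp(4*t), t*exp(4*t)]
  [0, -t*exp(4*t), t*exp(4*t) + exp(4*t)]

Strategy: write B = P · J · P⁻¹ where J is a Jordan canonical form, so e^{tB} = P · e^{tJ} · P⁻¹, and e^{tJ} can be computed block-by-block.

B has Jordan form
J =
  [4, 1, 0]
  [0, 4, 1]
  [0, 0, 4]
(up to reordering of blocks).

Per-block formulas:
  For a 3×3 Jordan block J_3(4): exp(t · J_3(4)) = e^(4t)·(I + t·N + (t^2/2)·N^2), where N is the 3×3 nilpotent shift.

After assembling e^{tJ} and conjugating by P, we get:

e^{tB} =
  [exp(4*t), -t^2*exp(4*t)/2, t^2*exp(4*t)/2 + t*exp(4*t)]
  [0, -t*exp(4*t) + exp(4*t), t*exp(4*t)]
  [0, -t*exp(4*t), t*exp(4*t) + exp(4*t)]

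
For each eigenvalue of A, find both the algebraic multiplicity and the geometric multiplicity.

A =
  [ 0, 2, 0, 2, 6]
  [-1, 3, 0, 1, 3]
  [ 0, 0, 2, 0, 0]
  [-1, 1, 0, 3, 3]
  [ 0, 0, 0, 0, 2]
λ = 2: alg = 5, geom = 4

Step 1 — factor the characteristic polynomial to read off the algebraic multiplicities:
  χ_A(x) = (x - 2)^5

Step 2 — compute geometric multiplicities via the rank-nullity identity g(λ) = n − rank(A − λI):
  rank(A − (2)·I) = 1, so dim ker(A − (2)·I) = n − 1 = 4

Summary:
  λ = 2: algebraic multiplicity = 5, geometric multiplicity = 4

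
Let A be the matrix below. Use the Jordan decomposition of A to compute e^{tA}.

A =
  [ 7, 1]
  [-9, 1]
e^{tA} =
  [3*t*exp(4*t) + exp(4*t), t*exp(4*t)]
  [-9*t*exp(4*t), -3*t*exp(4*t) + exp(4*t)]

Strategy: write A = P · J · P⁻¹ where J is a Jordan canonical form, so e^{tA} = P · e^{tJ} · P⁻¹, and e^{tJ} can be computed block-by-block.

A has Jordan form
J =
  [4, 1]
  [0, 4]
(up to reordering of blocks).

Per-block formulas:
  For a 2×2 Jordan block J_2(4): exp(t · J_2(4)) = e^(4t)·(I + t·N), where N is the 2×2 nilpotent shift.

After assembling e^{tJ} and conjugating by P, we get:

e^{tA} =
  [3*t*exp(4*t) + exp(4*t), t*exp(4*t)]
  [-9*t*exp(4*t), -3*t*exp(4*t) + exp(4*t)]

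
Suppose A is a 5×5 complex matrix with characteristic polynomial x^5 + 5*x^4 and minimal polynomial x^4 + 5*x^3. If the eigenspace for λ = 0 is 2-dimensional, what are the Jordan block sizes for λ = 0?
Block sizes for λ = 0: [3, 1]

Step 1 — from the characteristic polynomial, algebraic multiplicity of λ = 0 is 4. From dim ker(A − (0)·I) = 2, there are exactly 2 Jordan blocks for λ = 0.
Step 2 — from the minimal polynomial, the factor (x − 0)^3 tells us the largest block for λ = 0 has size 3.
Step 3 — with total size 4, 2 blocks, and largest block 3, the block sizes (in nonincreasing order) are [3, 1].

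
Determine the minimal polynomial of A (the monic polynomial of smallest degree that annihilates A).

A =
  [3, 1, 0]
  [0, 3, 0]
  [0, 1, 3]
x^2 - 6*x + 9

The characteristic polynomial is χ_A(x) = (x - 3)^3, so the eigenvalues are known. The minimal polynomial is
  m_A(x) = Π_λ (x − λ)^{k_λ}
where k_λ is the size of the *largest* Jordan block for λ (equivalently, the smallest k with (A − λI)^k v = 0 for every generalised eigenvector v of λ).

  λ = 3: largest Jordan block has size 2, contributing (x − 3)^2

So m_A(x) = (x - 3)^2 = x^2 - 6*x + 9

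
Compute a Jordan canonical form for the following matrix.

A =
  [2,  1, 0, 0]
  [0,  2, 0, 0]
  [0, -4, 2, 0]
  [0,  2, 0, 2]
J_2(2) ⊕ J_1(2) ⊕ J_1(2)

The characteristic polynomial is
  det(x·I − A) = x^4 - 8*x^3 + 24*x^2 - 32*x + 16 = (x - 2)^4

Eigenvalues and multiplicities (the geometric multiplicity of λ is n − rank(A − λI), which equals the number of Jordan blocks for λ):
  λ = 2: algebraic multiplicity = 4, geometric multiplicity = 3

Determining the block sizes for each eigenvalue:
  λ = 2: 3 blocks summing to 4 forces exactly one block of size 2 and the rest size 1 → block sizes [2, 1, 1]

Assembling the blocks gives a Jordan form
J =
  [2, 1, 0, 0]
  [0, 2, 0, 0]
  [0, 0, 2, 0]
  [0, 0, 0, 2]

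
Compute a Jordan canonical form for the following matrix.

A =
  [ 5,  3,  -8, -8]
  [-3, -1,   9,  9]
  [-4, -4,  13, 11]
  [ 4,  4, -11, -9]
J_3(2) ⊕ J_1(2)

The characteristic polynomial is
  det(x·I − A) = x^4 - 8*x^3 + 24*x^2 - 32*x + 16 = (x - 2)^4

Eigenvalues and multiplicities (the geometric multiplicity of λ is n − rank(A − λI), which equals the number of Jordan blocks for λ):
  λ = 2: algebraic multiplicity = 4, geometric multiplicity = 2

Determining the block sizes for each eigenvalue:
  λ = 2: with am = 4 and gm = 2, the partition is not yet determined (e.g. several partitions of 4 into 2 parts exist). Let N = A − (2)·I. Computing rank(N^1) = 2, rank(N^2) = 1, rank(N^3) = 0; the number of blocks of size ≥ j is rank(N^{j−1}) − rank(N^j), giving [2, 1, 1]. So we have 1 block(s) of size 3, 1 block(s) of size 1 → block sizes [3, 1]

Assembling the blocks gives a Jordan form
J =
  [2, 1, 0, 0]
  [0, 2, 1, 0]
  [0, 0, 2, 0]
  [0, 0, 0, 2]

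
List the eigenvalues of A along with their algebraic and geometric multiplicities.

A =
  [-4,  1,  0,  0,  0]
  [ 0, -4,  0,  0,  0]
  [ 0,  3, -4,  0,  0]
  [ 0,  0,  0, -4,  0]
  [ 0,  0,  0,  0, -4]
λ = -4: alg = 5, geom = 4

Step 1 — factor the characteristic polynomial to read off the algebraic multiplicities:
  χ_A(x) = (x + 4)^5

Step 2 — compute geometric multiplicities via the rank-nullity identity g(λ) = n − rank(A − λI):
  rank(A − (-4)·I) = 1, so dim ker(A − (-4)·I) = n − 1 = 4

Summary:
  λ = -4: algebraic multiplicity = 5, geometric multiplicity = 4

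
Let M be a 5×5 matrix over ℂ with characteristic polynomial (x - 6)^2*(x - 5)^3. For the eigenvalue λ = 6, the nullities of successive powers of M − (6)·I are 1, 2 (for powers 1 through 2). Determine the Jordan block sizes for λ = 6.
Block sizes for λ = 6: [2]

From the dimensions of kernels of powers, the number of Jordan blocks of size at least j is d_j − d_{j−1} where d_j = dim ker(N^j) (with d_0 = 0). Computing the differences gives [1, 1].
The number of blocks of size exactly k is (#blocks of size ≥ k) − (#blocks of size ≥ k + 1), so the partition is: 1 block(s) of size 2.
In nonincreasing order the block sizes are [2].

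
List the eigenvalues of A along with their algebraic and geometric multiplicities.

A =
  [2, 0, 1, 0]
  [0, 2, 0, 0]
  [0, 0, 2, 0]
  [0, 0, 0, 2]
λ = 2: alg = 4, geom = 3

Step 1 — factor the characteristic polynomial to read off the algebraic multiplicities:
  χ_A(x) = (x - 2)^4

Step 2 — compute geometric multiplicities via the rank-nullity identity g(λ) = n − rank(A − λI):
  rank(A − (2)·I) = 1, so dim ker(A − (2)·I) = n − 1 = 3

Summary:
  λ = 2: algebraic multiplicity = 4, geometric multiplicity = 3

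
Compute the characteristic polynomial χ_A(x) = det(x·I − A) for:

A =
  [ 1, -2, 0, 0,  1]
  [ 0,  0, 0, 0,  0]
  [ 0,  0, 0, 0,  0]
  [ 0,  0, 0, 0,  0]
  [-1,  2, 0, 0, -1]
x^5

Expanding det(x·I − A) (e.g. by cofactor expansion or by noting that A is similar to its Jordan form J, which has the same characteristic polynomial as A) gives
  χ_A(x) = x^5
which factors as x^5. The eigenvalues (with algebraic multiplicities) are λ = 0 with multiplicity 5.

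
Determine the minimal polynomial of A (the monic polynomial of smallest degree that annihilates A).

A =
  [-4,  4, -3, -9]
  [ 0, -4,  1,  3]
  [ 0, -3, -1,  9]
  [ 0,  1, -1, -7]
x^3 + 12*x^2 + 48*x + 64

The characteristic polynomial is χ_A(x) = (x + 4)^4, so the eigenvalues are known. The minimal polynomial is
  m_A(x) = Π_λ (x − λ)^{k_λ}
where k_λ is the size of the *largest* Jordan block for λ (equivalently, the smallest k with (A − λI)^k v = 0 for every generalised eigenvector v of λ).

  λ = -4: largest Jordan block has size 3, contributing (x + 4)^3

So m_A(x) = (x + 4)^3 = x^3 + 12*x^2 + 48*x + 64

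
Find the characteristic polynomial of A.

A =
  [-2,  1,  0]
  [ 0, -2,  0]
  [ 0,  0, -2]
x^3 + 6*x^2 + 12*x + 8

Expanding det(x·I − A) (e.g. by cofactor expansion or by noting that A is similar to its Jordan form J, which has the same characteristic polynomial as A) gives
  χ_A(x) = x^3 + 6*x^2 + 12*x + 8
which factors as (x + 2)^3. The eigenvalues (with algebraic multiplicities) are λ = -2 with multiplicity 3.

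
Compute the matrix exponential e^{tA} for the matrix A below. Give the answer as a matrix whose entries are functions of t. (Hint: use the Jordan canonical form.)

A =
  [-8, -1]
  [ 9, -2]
e^{tA} =
  [-3*t*exp(-5*t) + exp(-5*t), -t*exp(-5*t)]
  [9*t*exp(-5*t), 3*t*exp(-5*t) + exp(-5*t)]

Strategy: write A = P · J · P⁻¹ where J is a Jordan canonical form, so e^{tA} = P · e^{tJ} · P⁻¹, and e^{tJ} can be computed block-by-block.

A has Jordan form
J =
  [-5,  1]
  [ 0, -5]
(up to reordering of blocks).

Per-block formulas:
  For a 2×2 Jordan block J_2(-5): exp(t · J_2(-5)) = e^(-5t)·(I + t·N), where N is the 2×2 nilpotent shift.

After assembling e^{tJ} and conjugating by P, we get:

e^{tA} =
  [-3*t*exp(-5*t) + exp(-5*t), -t*exp(-5*t)]
  [9*t*exp(-5*t), 3*t*exp(-5*t) + exp(-5*t)]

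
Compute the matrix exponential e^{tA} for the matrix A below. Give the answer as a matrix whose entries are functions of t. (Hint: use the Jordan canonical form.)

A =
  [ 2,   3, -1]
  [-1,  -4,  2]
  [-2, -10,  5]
e^{tA} =
  [t*exp(t) + exp(t), -t^2*exp(t) + 3*t*exp(t), t^2*exp(t)/2 - t*exp(t)]
  [-t*exp(t), t^2*exp(t) - 5*t*exp(t) + exp(t), -t^2*exp(t)/2 + 2*t*exp(t)]
  [-2*t*exp(t), 2*t^2*exp(t) - 10*t*exp(t), -t^2*exp(t) + 4*t*exp(t) + exp(t)]

Strategy: write A = P · J · P⁻¹ where J is a Jordan canonical form, so e^{tA} = P · e^{tJ} · P⁻¹, and e^{tJ} can be computed block-by-block.

A has Jordan form
J =
  [1, 1, 0]
  [0, 1, 1]
  [0, 0, 1]
(up to reordering of blocks).

Per-block formulas:
  For a 3×3 Jordan block J_3(1): exp(t · J_3(1)) = e^(1t)·(I + t·N + (t^2/2)·N^2), where N is the 3×3 nilpotent shift.

After assembling e^{tJ} and conjugating by P, we get:

e^{tA} =
  [t*exp(t) + exp(t), -t^2*exp(t) + 3*t*exp(t), t^2*exp(t)/2 - t*exp(t)]
  [-t*exp(t), t^2*exp(t) - 5*t*exp(t) + exp(t), -t^2*exp(t)/2 + 2*t*exp(t)]
  [-2*t*exp(t), 2*t^2*exp(t) - 10*t*exp(t), -t^2*exp(t) + 4*t*exp(t) + exp(t)]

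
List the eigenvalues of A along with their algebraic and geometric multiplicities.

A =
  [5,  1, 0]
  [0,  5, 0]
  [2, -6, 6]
λ = 5: alg = 2, geom = 1; λ = 6: alg = 1, geom = 1

Step 1 — factor the characteristic polynomial to read off the algebraic multiplicities:
  χ_A(x) = (x - 6)*(x - 5)^2

Step 2 — compute geometric multiplicities via the rank-nullity identity g(λ) = n − rank(A − λI):
  rank(A − (5)·I) = 2, so dim ker(A − (5)·I) = n − 2 = 1
  rank(A − (6)·I) = 2, so dim ker(A − (6)·I) = n − 2 = 1

Summary:
  λ = 5: algebraic multiplicity = 2, geometric multiplicity = 1
  λ = 6: algebraic multiplicity = 1, geometric multiplicity = 1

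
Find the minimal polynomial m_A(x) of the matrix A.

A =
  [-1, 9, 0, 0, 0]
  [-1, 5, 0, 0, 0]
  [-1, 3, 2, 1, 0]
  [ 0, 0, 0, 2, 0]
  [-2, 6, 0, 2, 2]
x^2 - 4*x + 4

The characteristic polynomial is χ_A(x) = (x - 2)^5, so the eigenvalues are known. The minimal polynomial is
  m_A(x) = Π_λ (x − λ)^{k_λ}
where k_λ is the size of the *largest* Jordan block for λ (equivalently, the smallest k with (A − λI)^k v = 0 for every generalised eigenvector v of λ).

  λ = 2: largest Jordan block has size 2, contributing (x − 2)^2

So m_A(x) = (x - 2)^2 = x^2 - 4*x + 4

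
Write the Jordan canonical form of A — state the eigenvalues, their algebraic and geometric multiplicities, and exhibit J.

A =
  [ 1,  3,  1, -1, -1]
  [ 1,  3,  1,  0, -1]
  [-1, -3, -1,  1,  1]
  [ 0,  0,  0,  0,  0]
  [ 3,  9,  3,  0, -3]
J_2(0) ⊕ J_2(0) ⊕ J_1(0)

The characteristic polynomial is
  det(x·I − A) = x^5

Eigenvalues and multiplicities (the geometric multiplicity of λ is n − rank(A − λI), which equals the number of Jordan blocks for λ):
  λ = 0: algebraic multiplicity = 5, geometric multiplicity = 3

Determining the block sizes for each eigenvalue:
  λ = 0: with am = 5 and gm = 3, the partition is not yet determined (e.g. several partitions of 5 into 3 parts exist). Let N = A − (0)·I. Computing rank(N^1) = 2, rank(N^2) = 0; the number of blocks of size ≥ j is rank(N^{j−1}) − rank(N^j), giving [3, 2]. So we have 2 block(s) of size 2, 1 block(s) of size 1 → block sizes [2, 2, 1]

Assembling the blocks gives a Jordan form
J =
  [0, 1, 0, 0, 0]
  [0, 0, 0, 0, 0]
  [0, 0, 0, 1, 0]
  [0, 0, 0, 0, 0]
  [0, 0, 0, 0, 0]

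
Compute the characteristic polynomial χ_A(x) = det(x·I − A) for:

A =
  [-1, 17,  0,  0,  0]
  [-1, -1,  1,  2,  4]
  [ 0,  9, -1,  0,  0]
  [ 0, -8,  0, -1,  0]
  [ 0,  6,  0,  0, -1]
x^5 + 5*x^4 + 10*x^3 + 10*x^2 + 5*x + 1

Expanding det(x·I − A) (e.g. by cofactor expansion or by noting that A is similar to its Jordan form J, which has the same characteristic polynomial as A) gives
  χ_A(x) = x^5 + 5*x^4 + 10*x^3 + 10*x^2 + 5*x + 1
which factors as (x + 1)^5. The eigenvalues (with algebraic multiplicities) are λ = -1 with multiplicity 5.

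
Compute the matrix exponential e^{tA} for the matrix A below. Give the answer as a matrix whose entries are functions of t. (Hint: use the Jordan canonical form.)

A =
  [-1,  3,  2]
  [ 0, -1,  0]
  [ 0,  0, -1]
e^{tA} =
  [exp(-t), 3*t*exp(-t), 2*t*exp(-t)]
  [0, exp(-t), 0]
  [0, 0, exp(-t)]

Strategy: write A = P · J · P⁻¹ where J is a Jordan canonical form, so e^{tA} = P · e^{tJ} · P⁻¹, and e^{tJ} can be computed block-by-block.

A has Jordan form
J =
  [-1,  1,  0]
  [ 0, -1,  0]
  [ 0,  0, -1]
(up to reordering of blocks).

Per-block formulas:
  For a 2×2 Jordan block J_2(-1): exp(t · J_2(-1)) = e^(-1t)·(I + t·N), where N is the 2×2 nilpotent shift.
  For a 1×1 block at λ = -1: exp(t · [-1]) = [e^(-1t)].

After assembling e^{tJ} and conjugating by P, we get:

e^{tA} =
  [exp(-t), 3*t*exp(-t), 2*t*exp(-t)]
  [0, exp(-t), 0]
  [0, 0, exp(-t)]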